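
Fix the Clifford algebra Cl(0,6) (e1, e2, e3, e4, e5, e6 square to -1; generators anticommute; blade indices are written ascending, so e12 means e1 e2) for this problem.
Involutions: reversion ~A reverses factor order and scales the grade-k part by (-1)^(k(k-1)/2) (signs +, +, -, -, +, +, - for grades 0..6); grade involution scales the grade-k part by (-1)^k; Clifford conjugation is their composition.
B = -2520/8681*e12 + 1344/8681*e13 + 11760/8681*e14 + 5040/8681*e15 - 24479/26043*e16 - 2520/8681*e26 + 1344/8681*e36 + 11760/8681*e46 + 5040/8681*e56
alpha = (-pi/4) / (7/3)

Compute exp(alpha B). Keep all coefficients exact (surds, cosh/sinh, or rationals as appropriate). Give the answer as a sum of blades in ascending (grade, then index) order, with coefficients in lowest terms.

B^2 term by term: the squares give (-2520/8681)^2*(e12)^2 + (1344/8681)^2*(e13)^2 + (11760/8681)^2*(e14)^2 + (5040/8681)^2*(e15)^2 + (-24479/26043)^2*(e16)^2 + (-2520/8681)^2*(e26)^2 + (1344/8681)^2*(e36)^2 + (11760/8681)^2*(e46)^2 + (5040/8681)^2*(e56)^2 = 6350400/75359761*(-1) + 1806336/75359761*(-1) + 138297600/75359761*(-1) + 25401600/75359761*(-1) + 599221441/678237849*(-1) + 6350400/75359761*(-1) + 1806336/75359761*(-1) + 138297600/75359761*(-1) + 25401600/75359761*(-1) = -49/9 (each basis 2-blade squares to minus the product of its generators' squares); cross terms between blades sharing an index anticommute and cancel; the commuting (index-disjoint) pairs give grade-4 terms 2*c*c'*(blade product), which cancel blade by blade — e1236: -6773760/75359761 + 6773760/75359761 = 0; e1246: -59270400/75359761 + 59270400/75359761 = 0; e1256: -25401600/75359761 + 25401600/75359761 = 0; e1346: 31610880/75359761 - 31610880/75359761 = 0; e1356: 13547520/75359761 - 13547520/75359761 = 0; e1456: 118540800/75359761 - 118540800/75359761 = 0 — confirming B is simple. So B^2 = -49/9.
B^2 = -49/9 — the series telescopes trigonometrically here: l = 7/3, alpha*l = -pi/4, so exp(alpha B) = cos(-pi/4) + (sin(-pi/4)/(7/3))*B = sqrt(2)/2 + (-3*sqrt(2)/14)*B.
Answer: sqrt(2)/2 + 540*sqrt(2)/8681*e12 - 288*sqrt(2)/8681*e13 - 2520*sqrt(2)/8681*e14 - 1080*sqrt(2)/8681*e15 + 3497*sqrt(2)/17362*e16 + 540*sqrt(2)/8681*e26 - 288*sqrt(2)/8681*e36 - 2520*sqrt(2)/8681*e46 - 1080*sqrt(2)/8681*e56


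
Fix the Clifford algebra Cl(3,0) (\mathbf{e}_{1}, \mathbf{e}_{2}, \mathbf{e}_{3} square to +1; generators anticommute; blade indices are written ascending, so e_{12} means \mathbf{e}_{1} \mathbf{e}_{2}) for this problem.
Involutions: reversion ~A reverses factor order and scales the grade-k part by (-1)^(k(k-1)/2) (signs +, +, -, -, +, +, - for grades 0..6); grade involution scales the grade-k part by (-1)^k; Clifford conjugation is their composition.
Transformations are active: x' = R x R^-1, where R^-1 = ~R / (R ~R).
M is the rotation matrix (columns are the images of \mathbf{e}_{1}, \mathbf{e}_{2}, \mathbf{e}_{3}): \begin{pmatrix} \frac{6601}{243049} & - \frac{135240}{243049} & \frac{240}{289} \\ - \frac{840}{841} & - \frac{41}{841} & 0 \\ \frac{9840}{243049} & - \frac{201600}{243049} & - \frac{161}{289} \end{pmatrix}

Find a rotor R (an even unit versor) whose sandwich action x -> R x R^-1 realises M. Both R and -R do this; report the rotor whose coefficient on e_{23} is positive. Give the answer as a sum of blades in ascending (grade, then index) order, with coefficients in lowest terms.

Method: write R = a + b12*e_{12} + b13*e_{13} + b23*e_{23} with a^2 + b12^2 + b13^2 + b23^2 = 1 (so R^-1 = ~R). Expanding the columns R e_j ~R gives tr M = 4a^2 - 1 and, from the antisymmetric part, M21 - M12 = -4a*b12, M13 - M31 = 4a*b13, M32 - M23 = -4a*b23.
Here tr M = -\frac{140649}{243049}, so a^2 = (1 + tr M)/4 = \frac{25600}{243049} and a = ±\frac{160}{493}. Taking a = \frac{160}{493}: M21 - M12 = -\frac{107520}{243049}, M13 - M31 = \frac{192000}{243049}, M32 - M23 = -\frac{201600}{243049}, giving b12 = \frac{168}{493}, b13 = \frac{300}{493}, b23 = \frac{315}{493}, i.e. R = \frac{160}{493} + \frac{168}{493} e_{12} + \frac{300}{493} e_{13} + \frac{315}{493} e_{23}.
Its e_{23} coefficient is already positive.
Answer: \frac{160}{493} + \frac{168}{493} e_{12} + \frac{300}{493} e_{13} + \frac{315}{493} e_{23}. Key observation: the double cover Spin(3) -> SO(3) sends R and -R to the same matrix (trace -\frac{140649}{243049} here), so the stated sign of the e_{23} coefficient is what selects one sheet.


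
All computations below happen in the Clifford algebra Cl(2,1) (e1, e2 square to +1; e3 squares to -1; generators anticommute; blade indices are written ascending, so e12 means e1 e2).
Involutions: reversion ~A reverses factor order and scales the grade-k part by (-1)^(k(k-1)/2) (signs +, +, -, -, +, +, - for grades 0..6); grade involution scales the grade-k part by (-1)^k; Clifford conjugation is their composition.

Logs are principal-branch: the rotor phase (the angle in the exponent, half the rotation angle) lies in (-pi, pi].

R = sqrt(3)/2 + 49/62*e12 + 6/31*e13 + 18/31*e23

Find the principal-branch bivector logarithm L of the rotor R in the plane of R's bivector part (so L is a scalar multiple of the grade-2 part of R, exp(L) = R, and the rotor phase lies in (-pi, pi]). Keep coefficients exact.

The scalar part of R is sqrt(3)/2, and that scalar determines the rotor phase on the principal branch; recovering the unit plane as bivector-part over sine of the phase gives L = phase * plane.
Concretely: cos(phase) = sqrt(3)/2 gives phase = ±pi/6, and since phase/sin(phase) is even the sign is immaterial: L = (phase/sin(phase)) * <R>_2 = (pi/3) * <R>_2.
Answer: 49*pi/186*e12 + 2*pi/31*e13 + 6*pi/31*e23


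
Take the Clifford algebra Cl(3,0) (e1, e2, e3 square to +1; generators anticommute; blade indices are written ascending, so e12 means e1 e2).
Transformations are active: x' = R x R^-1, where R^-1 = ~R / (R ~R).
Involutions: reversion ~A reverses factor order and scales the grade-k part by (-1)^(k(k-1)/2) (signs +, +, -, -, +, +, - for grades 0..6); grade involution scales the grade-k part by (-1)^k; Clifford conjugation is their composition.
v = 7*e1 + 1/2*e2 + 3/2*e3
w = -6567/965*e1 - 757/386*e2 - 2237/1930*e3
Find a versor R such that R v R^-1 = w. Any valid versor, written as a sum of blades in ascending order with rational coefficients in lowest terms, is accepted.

A norm check does it: q(v) = q(w) = 103/2, hence R = v + w = 188/965*e1 - 282/193*e2 + 329/965*e3 realises the map — parallel part kept, (v - w)/2 negated, v carried to w.
Answer: 188/965*e1 - 282/193*e2 + 329/965*e3


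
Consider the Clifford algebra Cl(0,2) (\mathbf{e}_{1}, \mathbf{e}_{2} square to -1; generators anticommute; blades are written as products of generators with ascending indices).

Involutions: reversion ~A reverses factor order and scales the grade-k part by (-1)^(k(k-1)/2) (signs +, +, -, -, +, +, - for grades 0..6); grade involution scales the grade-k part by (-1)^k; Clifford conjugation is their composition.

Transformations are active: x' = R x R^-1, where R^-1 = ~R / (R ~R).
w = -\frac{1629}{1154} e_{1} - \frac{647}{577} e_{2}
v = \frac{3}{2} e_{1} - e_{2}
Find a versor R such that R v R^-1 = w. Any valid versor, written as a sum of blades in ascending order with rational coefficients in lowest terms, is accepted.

Since q(v) = q(w) = -\frac{13}{4}, the sum R = v + w = \frac{51}{577} e_{1} - \frac{1224}{577} e_{2} does the job whenever invertible.
Answer: \frac{51}{577} e_{1} - \frac{1224}{577} e_{2}


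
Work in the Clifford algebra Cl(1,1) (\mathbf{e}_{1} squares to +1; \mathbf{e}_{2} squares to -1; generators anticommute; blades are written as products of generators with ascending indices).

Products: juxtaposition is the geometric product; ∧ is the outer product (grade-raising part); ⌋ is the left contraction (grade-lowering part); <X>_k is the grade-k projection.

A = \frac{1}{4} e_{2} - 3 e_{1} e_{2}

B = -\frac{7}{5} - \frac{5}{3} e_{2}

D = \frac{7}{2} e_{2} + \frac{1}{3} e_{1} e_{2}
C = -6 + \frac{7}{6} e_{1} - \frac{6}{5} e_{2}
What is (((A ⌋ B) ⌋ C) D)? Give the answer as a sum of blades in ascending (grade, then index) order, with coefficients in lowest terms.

step 1: \frac{5}{12}
step 2: -\frac{5}{2} + \frac{35}{72} e_{1} - \frac{1}{2} e_{2}
step 3: \frac{7}{4} - \frac{1}{6} e_{1} - \frac{1855}{216} e_{2} + \frac{125}{144} e_{1} e_{2}
Answer: \frac{7}{4} - \frac{1}{6} e_{1} - \frac{1855}{216} e_{2} + \frac{125}{144} e_{1} e_{2}


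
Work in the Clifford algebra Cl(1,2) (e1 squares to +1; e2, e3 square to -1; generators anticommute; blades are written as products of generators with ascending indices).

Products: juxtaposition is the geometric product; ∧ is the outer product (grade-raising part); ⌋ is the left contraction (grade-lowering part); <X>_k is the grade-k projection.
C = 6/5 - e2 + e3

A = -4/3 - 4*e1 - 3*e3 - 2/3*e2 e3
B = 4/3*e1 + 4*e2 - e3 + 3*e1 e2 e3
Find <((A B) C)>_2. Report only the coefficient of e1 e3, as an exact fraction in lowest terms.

step 1: -25/3 + 2/9*e1 - 6*e2 - 4/3*e3 - 7*e1 e2 + 8*e1 e3 - 44/9*e1 e2 e3
step 2: -44/3 - 221/15*e1 + 17/15*e2 - 149/15*e3 - 56/15*e1 e2 + 662/45*e1 e3 - 22/3*e2 e3 - 73/15*e1 e2 e3
step 3: -56/15*e1 e2 + 662/45*e1 e3 - 22/3*e2 e3
Answer: 662/45


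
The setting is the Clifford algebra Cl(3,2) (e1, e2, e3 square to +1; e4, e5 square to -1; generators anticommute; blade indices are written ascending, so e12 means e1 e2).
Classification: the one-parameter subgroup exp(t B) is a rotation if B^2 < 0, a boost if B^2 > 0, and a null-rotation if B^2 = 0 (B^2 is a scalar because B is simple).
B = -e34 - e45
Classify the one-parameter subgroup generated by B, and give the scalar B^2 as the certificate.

B^2 term by term: the squares give (-1)^2*(e34)^2 + (-1)^2*(e45)^2 = 1*(+1) + 1*(-1) = 0 (each basis 2-blade squares to minus the product of its generators' squares); cross terms between blades sharing an index anticommute and cancel. So B^2 = 0.
Answer: null-rotation, certificate B^2 = 0. The scalar 0 is the complete invariant here: its sign names the subgroup type.


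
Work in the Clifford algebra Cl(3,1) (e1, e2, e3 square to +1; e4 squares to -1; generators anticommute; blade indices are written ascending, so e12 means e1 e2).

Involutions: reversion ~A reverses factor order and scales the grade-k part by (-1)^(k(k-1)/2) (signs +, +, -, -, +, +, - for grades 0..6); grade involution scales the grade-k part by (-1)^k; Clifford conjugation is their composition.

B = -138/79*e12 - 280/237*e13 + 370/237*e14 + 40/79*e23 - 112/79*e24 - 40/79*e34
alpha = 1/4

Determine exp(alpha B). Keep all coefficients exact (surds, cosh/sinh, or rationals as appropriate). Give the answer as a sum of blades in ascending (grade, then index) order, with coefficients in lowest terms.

B^2 term by term: the squares give (-138/79)^2*(e12)^2 + (-280/237)^2*(e13)^2 + (370/237)^2*(e14)^2 + (40/79)^2*(e23)^2 + (-112/79)^2*(e24)^2 + (-40/79)^2*(e34)^2 = 19044/6241*(-1) + 78400/56169*(-1) + 136900/56169*(+1) + 1600/6241*(-1) + 12544/6241*(+1) + 1600/6241*(+1) = 0 (each basis 2-blade squares to minus the product of its generators' squares); cross terms between blades sharing an index anticommute and cancel; the commuting (index-disjoint) pairs give grade-4 terms 2*c*c'*(blade product), which cancel blade by blade — e1234: 11040/6241 - 62720/18723 + 29600/18723 = 0 — confirming B is simple. So B^2 = 0.
B^2 = 0, so the series closes: exp(alpha B) = 1 + alpha B (parabolic case).
Answer: 1 - 69/158*e12 - 70/237*e13 + 185/474*e14 + 10/79*e23 - 28/79*e24 - 10/79*e34


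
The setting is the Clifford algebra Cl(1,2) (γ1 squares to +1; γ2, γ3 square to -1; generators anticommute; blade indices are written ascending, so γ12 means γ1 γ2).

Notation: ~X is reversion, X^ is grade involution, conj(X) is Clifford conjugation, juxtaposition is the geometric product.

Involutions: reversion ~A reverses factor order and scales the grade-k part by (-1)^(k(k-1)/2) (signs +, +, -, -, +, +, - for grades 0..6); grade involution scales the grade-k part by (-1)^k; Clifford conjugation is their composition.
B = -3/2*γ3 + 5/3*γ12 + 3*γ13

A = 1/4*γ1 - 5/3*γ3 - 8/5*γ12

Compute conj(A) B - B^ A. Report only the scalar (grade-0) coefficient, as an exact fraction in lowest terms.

first term: 31/6 + 5*γ1 - 5/12*γ2 - 3/4*γ3 + 3/8*γ13 - 24/5*γ23 + 17/45*γ123
second term: -1/6 + 5*γ1 - 5/12*γ2 - 3/4*γ3 - 3/8*γ13 - 24/5*γ23 - 233/45*γ123
Answer: 16/3


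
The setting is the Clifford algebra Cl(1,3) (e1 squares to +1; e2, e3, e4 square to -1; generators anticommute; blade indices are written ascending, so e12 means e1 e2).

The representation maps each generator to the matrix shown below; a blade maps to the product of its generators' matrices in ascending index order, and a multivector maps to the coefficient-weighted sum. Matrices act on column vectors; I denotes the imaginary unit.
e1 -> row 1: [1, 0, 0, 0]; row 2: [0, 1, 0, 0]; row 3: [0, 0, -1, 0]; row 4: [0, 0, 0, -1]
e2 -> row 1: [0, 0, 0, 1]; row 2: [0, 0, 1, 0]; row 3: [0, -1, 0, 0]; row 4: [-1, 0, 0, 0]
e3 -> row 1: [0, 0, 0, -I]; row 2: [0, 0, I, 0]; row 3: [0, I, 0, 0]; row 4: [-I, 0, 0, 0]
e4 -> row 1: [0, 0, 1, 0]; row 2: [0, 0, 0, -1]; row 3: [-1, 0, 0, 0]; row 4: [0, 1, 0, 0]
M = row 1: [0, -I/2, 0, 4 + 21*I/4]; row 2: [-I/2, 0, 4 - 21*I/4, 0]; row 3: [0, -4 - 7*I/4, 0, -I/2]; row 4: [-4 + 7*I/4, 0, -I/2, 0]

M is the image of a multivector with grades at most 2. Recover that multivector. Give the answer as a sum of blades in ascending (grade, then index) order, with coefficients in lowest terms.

Method: the blade images are trace-orthogonal — tr(rho(e_A) rho(e_B)^-1) = 4 if A = B and 0 otherwise — and rho(e_A)^-1 = (e_A)^2 * rho(e_A) with (e_A)^2 = +1 or -1, so the coefficient of e_A in the preimage is (e_A)^2 * tr(M rho(e_A))/4.
Nonzero projections over blades of grade <= 2: e2: (e2)^2 = -1, tr(M rho(e2)) = -16, coefficient 4; e3: (e3)^2 = -1, tr(M rho(e3)) = 14, coefficient -7/2; e13: (e13)^2 = +1, tr(M rho(e13)) = -7, coefficient -7/4; e34: (e34)^2 = -1, tr(M rho(e34)) = -2, coefficient 1/2. Every other blade of grade <= 2 projects to 0.
Answer: 4*e2 - 7/2*e3 - 7/4*e13 + 1/2*e34


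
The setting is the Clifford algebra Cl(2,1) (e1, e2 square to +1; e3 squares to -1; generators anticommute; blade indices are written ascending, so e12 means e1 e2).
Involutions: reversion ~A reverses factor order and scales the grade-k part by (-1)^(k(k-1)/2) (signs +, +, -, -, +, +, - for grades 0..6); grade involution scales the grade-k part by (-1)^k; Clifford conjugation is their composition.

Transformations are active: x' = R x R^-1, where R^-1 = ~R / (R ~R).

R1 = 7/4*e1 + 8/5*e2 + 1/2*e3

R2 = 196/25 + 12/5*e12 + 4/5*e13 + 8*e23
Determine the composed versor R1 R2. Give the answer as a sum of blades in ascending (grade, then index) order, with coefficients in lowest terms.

Distribute over the terms of R1 (each basis-blade product reordered to ascending indices, repeated generators contracted through their squares):
(7/4*e1) R2 = 343/25*e1 + 21/5*e2 + 7/5*e3 + 14*e123
(8/5*e2) R2 = -96/25*e1 + 1568/125*e2 + 64/5*e3 - 32/25*e123
(1/2*e3) R2 = 2/5*e1 + 4*e2 + 98/25*e3 + 6/5*e123
Summing the partial products and collecting blades:
Answer: 257/25*e1 + 2593/125*e2 + 453/25*e3 + 348/25*e123


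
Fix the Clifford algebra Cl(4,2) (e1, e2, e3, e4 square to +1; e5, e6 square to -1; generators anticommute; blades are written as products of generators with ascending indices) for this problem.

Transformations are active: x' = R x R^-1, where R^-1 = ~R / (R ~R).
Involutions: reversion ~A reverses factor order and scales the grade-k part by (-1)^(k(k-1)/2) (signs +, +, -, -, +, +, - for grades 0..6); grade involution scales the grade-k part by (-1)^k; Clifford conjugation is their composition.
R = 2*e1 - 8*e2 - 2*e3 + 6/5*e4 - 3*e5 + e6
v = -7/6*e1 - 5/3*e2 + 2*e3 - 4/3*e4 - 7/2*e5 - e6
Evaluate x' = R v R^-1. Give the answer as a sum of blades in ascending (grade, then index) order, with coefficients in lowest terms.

~R = 2*e1 - 8*e2 - 2*e3 + 6/5*e4 - 3*e5 + e6, and R ~R = 1586/25, so R^-1 = ~R / (1586/25).
R v = -41/10 - 38/3*e1 e2 + 5/3*e1 e3 - 19/15*e1 e4 - 21/2*e1 e5 - 5/6*e1 e6 - 58/3*e2 e3 + 38/3*e2 e4 + 23*e2 e5 + 29/3*e2 e6 + 4/15*e3 e4 + 13*e3 e5 - 41/5*e4 e5 + 2/15*e4 e6 + 13/2*e5 e6
Answer: 4321/4758*e1 + 6425/2379*e2 - 1381/793*e3 + 2803/2379*e4 + 3083/793*e5 + 1381/1586*e6


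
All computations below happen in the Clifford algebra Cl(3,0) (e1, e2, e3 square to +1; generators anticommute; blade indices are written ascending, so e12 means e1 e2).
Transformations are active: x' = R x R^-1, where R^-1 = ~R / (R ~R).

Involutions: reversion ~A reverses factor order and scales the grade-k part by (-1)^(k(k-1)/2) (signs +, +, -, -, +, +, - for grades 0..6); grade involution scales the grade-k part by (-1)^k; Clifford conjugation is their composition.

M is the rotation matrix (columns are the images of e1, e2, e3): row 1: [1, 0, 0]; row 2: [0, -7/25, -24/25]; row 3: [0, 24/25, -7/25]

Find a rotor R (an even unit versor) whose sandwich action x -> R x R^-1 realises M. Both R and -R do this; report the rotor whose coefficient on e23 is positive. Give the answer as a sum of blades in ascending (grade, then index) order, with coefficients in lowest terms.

Method: write R = a + b12*e12 + b13*e13 + b23*e23 with a^2 + b12^2 + b13^2 + b23^2 = 1 (so R^-1 = ~R). Expanding the columns R e_j ~R gives tr M = 4a^2 - 1 and, from the antisymmetric part, M21 - M12 = -4a*b12, M13 - M31 = 4a*b13, M32 - M23 = -4a*b23.
Here tr M = 11/25, so a^2 = (1 + tr M)/4 = 9/25 and a = ±3/5. Taking a = 3/5: M21 - M12 = 0, M13 - M31 = 0, M32 - M23 = 48/25, giving b12 = 0, b13 = 0, b23 = -4/5, i.e. R = 3/5 - 4/5*e23.
Its e23 coefficient is negative, so report the other preimage -R.
Answer: -3/5 + 4/5*e23. Recall the cover is two-to-one: with M of trace 11/25, both preimages act alike, and the stated e23 sign chooses the sheet.


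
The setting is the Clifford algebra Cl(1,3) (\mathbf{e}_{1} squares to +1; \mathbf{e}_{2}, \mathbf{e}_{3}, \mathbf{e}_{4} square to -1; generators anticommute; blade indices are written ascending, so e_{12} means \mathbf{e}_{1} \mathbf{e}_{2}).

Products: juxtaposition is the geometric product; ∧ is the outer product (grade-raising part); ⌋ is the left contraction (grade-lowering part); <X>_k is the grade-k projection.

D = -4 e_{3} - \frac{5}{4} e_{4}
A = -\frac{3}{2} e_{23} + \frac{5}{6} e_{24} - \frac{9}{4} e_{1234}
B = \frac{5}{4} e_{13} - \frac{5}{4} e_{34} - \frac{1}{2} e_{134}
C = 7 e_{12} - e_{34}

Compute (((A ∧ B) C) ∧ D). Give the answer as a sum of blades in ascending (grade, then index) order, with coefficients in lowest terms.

step 1: -\frac{25}{24} e_{1234}
step 2: -\frac{25}{24} e_{12} - \frac{175}{24} e_{34}
step 3: \frac{25}{6} e_{123} + \frac{125}{96} e_{124}
Answer: \frac{25}{6} e_{123} + \frac{125}{96} e_{124}


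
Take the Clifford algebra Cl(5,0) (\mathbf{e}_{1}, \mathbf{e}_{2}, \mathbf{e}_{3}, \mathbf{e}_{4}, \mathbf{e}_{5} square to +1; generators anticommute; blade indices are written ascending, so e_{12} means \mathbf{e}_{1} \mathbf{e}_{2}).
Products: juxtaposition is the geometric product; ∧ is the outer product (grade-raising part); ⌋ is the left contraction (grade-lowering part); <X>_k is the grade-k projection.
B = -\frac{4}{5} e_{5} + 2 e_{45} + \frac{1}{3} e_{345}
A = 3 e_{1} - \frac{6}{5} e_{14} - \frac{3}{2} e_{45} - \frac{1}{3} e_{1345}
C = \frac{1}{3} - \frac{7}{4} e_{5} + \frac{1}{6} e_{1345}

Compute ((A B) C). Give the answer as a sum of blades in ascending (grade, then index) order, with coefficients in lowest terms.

step 1: 3 + \frac{1}{9} e_{1} + \frac{1}{2} e_{3} + \frac{6}{5} e_{4} + \frac{2}{3} e_{13} - \frac{24}{5} e_{15} + \frac{4}{15} e_{134} + \frac{2}{5} e_{135} + \frac{174}{25} e_{145} + e_{1345}
step 2: \frac{7}{6} + \frac{1139}{135} e_{1} - \frac{149}{150} e_{3} + \frac{7}{15} e_{4} - \frac{953}{180} e_{5} - \frac{43}{90} e_{13} - \frac{609}{50} e_{14} - \frac{323}{180} e_{15} + \frac{4}{5} e_{34} - \frac{7}{8} e_{35} - \frac{199}{90} e_{45} - \frac{299}{180} e_{134} - \frac{5}{6} e_{135} + \frac{671}{300} e_{145} + \frac{1}{54} e_{345} + \frac{11}{30} e_{1345}
Answer: \frac{7}{6} + \frac{1139}{135} e_{1} - \frac{149}{150} e_{3} + \frac{7}{15} e_{4} - \frac{953}{180} e_{5} - \frac{43}{90} e_{13} - \frac{609}{50} e_{14} - \frac{323}{180} e_{15} + \frac{4}{5} e_{34} - \frac{7}{8} e_{35} - \frac{199}{90} e_{45} - \frac{299}{180} e_{134} - \frac{5}{6} e_{135} + \frac{671}{300} e_{145} + \frac{1}{54} e_{345} + \frac{11}{30} e_{1345}


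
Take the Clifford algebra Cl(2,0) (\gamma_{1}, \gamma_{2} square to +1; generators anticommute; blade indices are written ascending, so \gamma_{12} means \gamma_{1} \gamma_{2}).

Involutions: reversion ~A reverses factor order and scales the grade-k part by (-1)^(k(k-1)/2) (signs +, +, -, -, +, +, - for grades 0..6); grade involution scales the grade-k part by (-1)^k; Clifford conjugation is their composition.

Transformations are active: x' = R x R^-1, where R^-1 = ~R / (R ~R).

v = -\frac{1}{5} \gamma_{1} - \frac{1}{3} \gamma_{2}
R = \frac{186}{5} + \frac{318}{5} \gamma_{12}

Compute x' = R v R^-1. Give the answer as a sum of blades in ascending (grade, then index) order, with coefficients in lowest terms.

~R = \frac{186}{5} - \frac{318}{5} \gamma_{12}, and R ~R = \frac{27144}{5}, so R^-1 = ~R / (\frac{27144}{5}).
R v = -\frac{716}{25} \gamma_{1} + \frac{8}{25} \gamma_{2}
Answer: -\frac{5443}{28275} \gamma_{1} + \frac{3183}{9425} \gamma_{2}


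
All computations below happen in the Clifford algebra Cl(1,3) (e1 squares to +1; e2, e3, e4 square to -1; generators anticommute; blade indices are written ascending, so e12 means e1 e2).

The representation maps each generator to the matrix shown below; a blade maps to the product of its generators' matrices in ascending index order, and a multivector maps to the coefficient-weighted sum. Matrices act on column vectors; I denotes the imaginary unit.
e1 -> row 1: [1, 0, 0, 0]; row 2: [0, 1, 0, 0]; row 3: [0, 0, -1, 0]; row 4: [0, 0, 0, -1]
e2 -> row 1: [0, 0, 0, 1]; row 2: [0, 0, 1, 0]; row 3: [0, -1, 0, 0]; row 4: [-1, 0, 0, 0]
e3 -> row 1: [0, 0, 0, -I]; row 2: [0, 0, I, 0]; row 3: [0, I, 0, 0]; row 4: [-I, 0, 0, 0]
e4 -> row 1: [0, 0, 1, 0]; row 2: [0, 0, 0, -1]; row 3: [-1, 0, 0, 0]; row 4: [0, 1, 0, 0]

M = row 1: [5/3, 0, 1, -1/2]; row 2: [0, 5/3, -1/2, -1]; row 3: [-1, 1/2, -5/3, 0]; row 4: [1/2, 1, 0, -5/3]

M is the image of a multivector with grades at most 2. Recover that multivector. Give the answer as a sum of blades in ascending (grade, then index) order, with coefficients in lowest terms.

Method: the blade images are trace-orthogonal — tr(rho(e_A) rho(e_B)^-1) = 4 if A = B and 0 otherwise — and rho(e_A)^-1 = (e_A)^2 * rho(e_A) with (e_A)^2 = +1 or -1, so the coefficient of e_A in the preimage is (e_A)^2 * tr(M rho(e_A))/4.
Nonzero projections over blades of grade <= 2: e1: (e1)^2 = +1, tr(M rho(e1)) = 20/3, coefficient 5/3; e2: (e2)^2 = -1, tr(M rho(e2)) = 2, coefficient -1/2; e4: (e4)^2 = -1, tr(M rho(e4)) = -4, coefficient 1. Every other blade of grade <= 2 projects to 0.
Answer: 5/3*e1 - 1/2*e2 + e4


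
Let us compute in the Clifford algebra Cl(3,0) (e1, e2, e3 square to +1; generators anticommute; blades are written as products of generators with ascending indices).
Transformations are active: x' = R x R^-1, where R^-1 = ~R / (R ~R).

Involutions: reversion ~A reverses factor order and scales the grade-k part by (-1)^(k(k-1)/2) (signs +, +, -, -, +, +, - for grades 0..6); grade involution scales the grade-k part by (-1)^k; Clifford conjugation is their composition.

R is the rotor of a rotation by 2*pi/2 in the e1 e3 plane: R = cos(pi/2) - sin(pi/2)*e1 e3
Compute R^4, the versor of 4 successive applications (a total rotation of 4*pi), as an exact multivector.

Because a rotor carries half the rotation angle, composing 4 copies of this e1 e3-plane rotor multiplies the phase: 4*(pi/2) = 2*pi, hence R^4 = cos(2*pi) - sin(2*pi)*e1 e3.
cos(2*pi) = 1 and sin(2*pi) = 0, so R^4 = 1. The total rotation 4*pi is 2 full turns, so every vector returns to itself, yet the rotor is +1, back on the identity sheet (an even number of 2*pi turns).
Answer: 1


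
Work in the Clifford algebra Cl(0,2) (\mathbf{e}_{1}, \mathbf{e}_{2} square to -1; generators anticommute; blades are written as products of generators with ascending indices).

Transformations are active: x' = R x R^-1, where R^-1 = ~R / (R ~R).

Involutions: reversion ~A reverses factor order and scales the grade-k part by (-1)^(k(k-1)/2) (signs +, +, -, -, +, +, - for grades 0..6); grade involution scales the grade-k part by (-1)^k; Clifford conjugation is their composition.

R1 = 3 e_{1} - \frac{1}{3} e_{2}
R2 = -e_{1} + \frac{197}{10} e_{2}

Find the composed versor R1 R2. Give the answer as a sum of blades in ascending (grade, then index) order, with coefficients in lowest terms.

Distribute over the terms of R1 (each basis-blade product reordered to ascending indices, repeated generators contracted through their squares):
(3 e_{1}) R2 = 3 + \frac{591}{10} e_{1} e_{2}
(-\frac{1}{3} e_{2}) R2 = \frac{197}{30} - \frac{1}{3} e_{1} e_{2}
Summing the partial products and collecting blades:
Answer: \frac{287}{30} + \frac{1763}{30} e_{1} e_{2}


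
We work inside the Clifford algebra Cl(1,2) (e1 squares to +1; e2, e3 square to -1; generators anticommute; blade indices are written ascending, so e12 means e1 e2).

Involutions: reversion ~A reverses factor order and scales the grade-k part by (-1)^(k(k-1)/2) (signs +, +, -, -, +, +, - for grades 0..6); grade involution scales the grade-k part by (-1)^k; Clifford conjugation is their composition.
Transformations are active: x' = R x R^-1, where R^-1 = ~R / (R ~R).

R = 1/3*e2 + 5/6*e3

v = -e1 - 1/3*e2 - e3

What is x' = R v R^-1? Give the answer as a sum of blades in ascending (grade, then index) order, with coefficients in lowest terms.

~R = 1/3*e2 + 5/6*e3, and R ~R = -29/36, so R^-1 = ~R / (-29/36).
R v = 17/18 + 1/3*e12 + 5/6*e13 - 1/18*e23
Answer: e1 - 13/29*e2 - 83/87*e3


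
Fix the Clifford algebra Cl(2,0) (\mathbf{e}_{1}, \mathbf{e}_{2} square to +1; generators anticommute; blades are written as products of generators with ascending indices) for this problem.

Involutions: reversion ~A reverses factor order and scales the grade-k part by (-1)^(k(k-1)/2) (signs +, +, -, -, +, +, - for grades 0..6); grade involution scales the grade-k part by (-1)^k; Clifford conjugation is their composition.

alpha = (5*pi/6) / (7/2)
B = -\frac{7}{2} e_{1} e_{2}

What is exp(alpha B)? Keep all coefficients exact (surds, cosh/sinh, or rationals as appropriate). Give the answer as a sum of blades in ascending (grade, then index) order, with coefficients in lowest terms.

B^2 = (-\frac{7}{2})^2*(e_{1} e_{2})^2 = \frac{49}{4}*(-1) = -\frac{49}{4} (a basis 2-blade squares to minus the product of its generators' squares).
B^2 = -\frac{49}{4} — the series telescopes trigonometrically here: l = \frac{7}{2}, alpha*l = \frac{5 \pi}{6}, so exp(alpha B) = cos(\frac{5 \pi}{6}) + (sin(\frac{5 \pi}{6})/(\frac{7}{2}))*B = - \frac{\sqrt{3}}{2} + (\frac{1}{7})*B.
Answer: - \frac{\sqrt{3}}{2} - \frac{1}{2} e_{1} e_{2}


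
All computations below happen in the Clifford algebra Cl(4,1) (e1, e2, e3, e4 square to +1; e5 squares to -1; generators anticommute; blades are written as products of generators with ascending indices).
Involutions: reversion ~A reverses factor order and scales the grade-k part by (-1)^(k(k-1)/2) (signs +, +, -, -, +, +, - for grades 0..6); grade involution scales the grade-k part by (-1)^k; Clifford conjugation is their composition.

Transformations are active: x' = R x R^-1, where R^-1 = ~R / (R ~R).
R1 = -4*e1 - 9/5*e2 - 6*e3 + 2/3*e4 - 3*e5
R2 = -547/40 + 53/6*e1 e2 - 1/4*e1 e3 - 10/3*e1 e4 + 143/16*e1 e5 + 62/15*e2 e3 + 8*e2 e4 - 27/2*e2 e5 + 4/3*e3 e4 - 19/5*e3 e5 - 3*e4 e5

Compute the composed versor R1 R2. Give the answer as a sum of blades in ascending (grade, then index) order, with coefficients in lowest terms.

Distribute over the terms of R1 (each basis-blade product reordered to ascending indices, repeated generators contracted through their squares):
(-4*e1) R2 = 547/10*e1 - 106/3*e2 + e3 + 40/3*e4 - 143/4*e5 - 248/15*e1 e2 e3 - 32*e1 e2 e4 + 54*e1 e2 e5 - 16/3*e1 e3 e4 + 76/5*e1 e3 e5 + 12*e1 e4 e5
(-9/5*e2) R2 = 159/10*e1 + 4923/200*e2 - 186/25*e3 - 72/5*e4 + 243/10*e5 - 9/20*e1 e2 e3 - 6*e1 e2 e4 + 1287/80*e1 e2 e5 - 12/5*e2 e3 e4 + 171/25*e2 e3 e5 + 27/5*e2 e4 e5
(-6*e3) R2 = -3/2*e1 + 124/5*e2 + 1641/20*e3 - 8*e4 + 114/5*e5 - 53*e1 e2 e3 - 20*e1 e3 e4 + 429/8*e1 e3 e5 + 48*e2 e3 e4 - 81*e2 e3 e5 + 18*e3 e4 e5
(2/3*e4) R2 = 20/9*e1 - 16/3*e2 - 8/9*e3 - 547/60*e4 - 2*e5 + 53/9*e1 e2 e4 - 1/6*e1 e3 e4 - 143/24*e1 e4 e5 + 124/45*e2 e3 e4 + 9*e2 e4 e5 + 38/15*e3 e4 e5
(-3*e5) R2 = -429/16*e1 + 81/2*e2 + 57/5*e3 + 9*e4 + 1641/40*e5 - 53/2*e1 e2 e5 + 3/4*e1 e3 e5 + 10*e1 e4 e5 - 62/5*e2 e3 e5 - 24*e2 e4 e5 - 4*e3 e4 e5
Summing the partial products and collecting blades:
Answer: 32047/720*e1 + 29549/600*e2 + 77509/900*e3 - 551/60*e4 + 403/8*e5 - 4199/60*e1 e2 e3 - 289/9*e1 e2 e4 + 3487/80*e1 e2 e5 - 51/2*e1 e3 e4 + 2783/40*e1 e3 e5 + 385/24*e1 e4 e5 + 2176/45*e2 e3 e4 - 2164/25*e2 e3 e5 - 48/5*e2 e4 e5 + 248/15*e3 e4 e5


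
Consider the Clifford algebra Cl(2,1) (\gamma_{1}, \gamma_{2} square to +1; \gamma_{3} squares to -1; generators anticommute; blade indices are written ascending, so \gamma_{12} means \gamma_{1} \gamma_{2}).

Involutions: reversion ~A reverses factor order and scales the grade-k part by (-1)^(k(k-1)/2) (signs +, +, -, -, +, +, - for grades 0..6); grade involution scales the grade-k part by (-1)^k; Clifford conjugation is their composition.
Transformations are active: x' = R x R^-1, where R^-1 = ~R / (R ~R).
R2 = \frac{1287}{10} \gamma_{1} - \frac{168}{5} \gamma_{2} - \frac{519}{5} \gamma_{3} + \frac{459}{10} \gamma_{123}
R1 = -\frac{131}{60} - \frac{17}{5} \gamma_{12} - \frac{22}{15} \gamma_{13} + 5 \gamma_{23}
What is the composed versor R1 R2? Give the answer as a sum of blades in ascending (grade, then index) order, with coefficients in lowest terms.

Distribute over the terms of R1 (each basis-blade product reordered to ascending indices, repeated generators contracted through their squares):
(-\frac{131}{60}) R2 = -\frac{56199}{200} \gamma_{1} + \frac{1834}{25} \gamma_{2} + \frac{22663}{100} \gamma_{3} - \frac{20043}{200} \gamma_{123}
(-\frac{17}{5} \gamma_{12}) R2 = \frac{2856}{25} \gamma_{1} + \frac{21879}{50} \gamma_{2} + \frac{7803}{50} \gamma_{3} + \frac{8823}{25} \gamma_{123}
(-\frac{22}{15} \gamma_{13}) R2 = -\frac{3806}{25} \gamma_{1} + \frac{1683}{25} \gamma_{2} + \frac{4719}{25} \gamma_{3} - \frac{1232}{25} \gamma_{123}
(5 \gamma_{23}) R2 = \frac{459}{2} \gamma_{1} + 519 \gamma_{2} + 168 \gamma_{3} + \frac{1287}{2} \gamma_{123}
Summing the partial products and collecting blades:
Answer: -\frac{17899}{200} \gamma_{1} + \frac{54863}{50} \gamma_{2} + \frac{14789}{20} \gamma_{3} + \frac{33877}{40} \gamma_{123}


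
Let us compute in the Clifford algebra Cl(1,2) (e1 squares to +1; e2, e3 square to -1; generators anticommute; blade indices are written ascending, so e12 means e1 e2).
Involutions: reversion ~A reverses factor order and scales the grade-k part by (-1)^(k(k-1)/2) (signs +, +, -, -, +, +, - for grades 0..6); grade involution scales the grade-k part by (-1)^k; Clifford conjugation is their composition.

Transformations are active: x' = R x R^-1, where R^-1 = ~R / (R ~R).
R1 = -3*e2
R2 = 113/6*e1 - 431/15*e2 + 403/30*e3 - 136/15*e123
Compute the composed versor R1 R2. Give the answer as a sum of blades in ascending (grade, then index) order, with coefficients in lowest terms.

Distribute over the terms of R1 (each basis-blade product reordered to ascending indices, repeated generators contracted through their squares):
(-3*e2) R2 = -431/5 + 113/2*e12 + 136/5*e13 - 403/10*e23
Answer: -431/5 + 113/2*e12 + 136/5*e13 - 403/10*e23


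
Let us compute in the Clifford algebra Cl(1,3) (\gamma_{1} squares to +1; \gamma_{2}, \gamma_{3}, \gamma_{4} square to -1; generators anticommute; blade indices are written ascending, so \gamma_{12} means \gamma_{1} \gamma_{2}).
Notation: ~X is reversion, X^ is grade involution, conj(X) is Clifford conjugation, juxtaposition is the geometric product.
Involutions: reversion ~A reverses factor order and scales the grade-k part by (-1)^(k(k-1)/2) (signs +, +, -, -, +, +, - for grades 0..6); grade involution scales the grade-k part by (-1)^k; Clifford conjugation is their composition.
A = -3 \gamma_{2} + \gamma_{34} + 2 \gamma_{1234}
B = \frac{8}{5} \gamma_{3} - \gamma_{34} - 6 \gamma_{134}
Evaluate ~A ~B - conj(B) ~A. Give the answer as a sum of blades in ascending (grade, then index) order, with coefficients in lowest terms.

first term: 1 + 6 \gamma_{1} + 12 \gamma_{2} - \frac{8}{5} \gamma_{4} - 2 \gamma_{12} - \frac{24}{5} \gamma_{23} + \frac{16}{5} \gamma_{124} - 3 \gamma_{234} + 18 \gamma_{1234}
second term: 1 - 6 \gamma_{1} + 12 \gamma_{2} - \frac{8}{5} \gamma_{4} - 2 \gamma_{12} - \frac{24}{5} \gamma_{23} + \frac{16}{5} \gamma_{124} - 3 \gamma_{234} + 18 \gamma_{1234}
Answer: 12 \gamma_{1}


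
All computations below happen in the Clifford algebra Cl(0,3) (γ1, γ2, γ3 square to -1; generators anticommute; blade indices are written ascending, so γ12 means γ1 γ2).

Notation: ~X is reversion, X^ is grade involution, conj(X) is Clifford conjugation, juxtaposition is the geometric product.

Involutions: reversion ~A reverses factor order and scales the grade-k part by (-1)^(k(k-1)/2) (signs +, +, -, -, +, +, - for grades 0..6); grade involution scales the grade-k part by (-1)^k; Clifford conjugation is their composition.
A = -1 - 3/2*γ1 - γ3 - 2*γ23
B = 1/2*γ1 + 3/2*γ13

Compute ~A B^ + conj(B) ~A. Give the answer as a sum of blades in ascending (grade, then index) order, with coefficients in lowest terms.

first term: -3/4 - γ1 + 9/4*γ3 - 3*γ12 - 2*γ13 - γ123
second term: -3/4 - γ1 + 9/4*γ3 - 3*γ12 + 2*γ13 - γ123
Answer: -3/2 - 2*γ1 + 9/2*γ3 - 6*γ12 - 2*γ123


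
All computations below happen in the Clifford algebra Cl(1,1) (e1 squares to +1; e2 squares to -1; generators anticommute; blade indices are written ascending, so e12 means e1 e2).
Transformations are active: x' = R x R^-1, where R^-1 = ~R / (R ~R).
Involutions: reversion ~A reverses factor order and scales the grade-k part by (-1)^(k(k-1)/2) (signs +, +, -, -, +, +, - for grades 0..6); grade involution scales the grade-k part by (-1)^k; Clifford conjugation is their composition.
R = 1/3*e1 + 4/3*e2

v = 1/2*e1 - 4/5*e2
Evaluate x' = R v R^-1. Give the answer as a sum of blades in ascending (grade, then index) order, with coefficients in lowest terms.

~R = 1/3*e1 + 4/3*e2, and R ~R = -5/3, so R^-1 = ~R / (-5/3).
R v = 37/30 - 14/15*e12
Answer: -149/150*e1 - 88/75*e2


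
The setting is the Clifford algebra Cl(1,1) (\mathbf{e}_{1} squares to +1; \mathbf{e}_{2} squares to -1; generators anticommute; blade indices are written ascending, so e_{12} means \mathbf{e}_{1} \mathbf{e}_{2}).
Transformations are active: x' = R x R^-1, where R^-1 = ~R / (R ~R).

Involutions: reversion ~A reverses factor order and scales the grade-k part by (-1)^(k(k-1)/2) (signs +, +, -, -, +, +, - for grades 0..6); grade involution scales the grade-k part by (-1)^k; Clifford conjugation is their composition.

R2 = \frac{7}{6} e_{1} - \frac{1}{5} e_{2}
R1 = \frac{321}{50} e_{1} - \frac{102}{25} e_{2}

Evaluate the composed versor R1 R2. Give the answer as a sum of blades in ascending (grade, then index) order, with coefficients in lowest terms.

Distribute over the terms of R1 (each basis-blade product reordered to ascending indices, repeated generators contracted through their squares):
(\frac{321}{50} e_{1}) R2 = \frac{749}{100} - \frac{321}{250} e_{12}
(-\frac{102}{25} e_{2}) R2 = -\frac{102}{125} + \frac{119}{25} e_{12}
Summing the partial products and collecting blades:
Answer: \frac{3337}{500} + \frac{869}{250} e_{12}


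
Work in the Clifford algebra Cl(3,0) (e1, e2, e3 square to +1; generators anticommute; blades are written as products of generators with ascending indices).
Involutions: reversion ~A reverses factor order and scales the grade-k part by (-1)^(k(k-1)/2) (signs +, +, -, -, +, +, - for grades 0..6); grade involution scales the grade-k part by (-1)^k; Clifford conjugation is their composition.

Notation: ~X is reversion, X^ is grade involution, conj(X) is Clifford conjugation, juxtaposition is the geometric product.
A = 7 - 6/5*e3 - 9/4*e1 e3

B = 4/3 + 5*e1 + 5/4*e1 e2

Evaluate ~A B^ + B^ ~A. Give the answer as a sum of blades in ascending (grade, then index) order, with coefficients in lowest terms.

first term: 28/3 - 35*e1 + 193/20*e3 + 35/4*e1 e2 - 3*e1 e3 + 45/16*e2 e3 - 3/2*e1 e2 e3
second term: 28/3 - 35*e1 - 257/20*e3 + 35/4*e1 e2 + 9*e1 e3 - 45/16*e2 e3 - 3/2*e1 e2 e3
Answer: 56/3 - 70*e1 - 16/5*e3 + 35/2*e1 e2 + 6*e1 e3 - 3*e1 e2 e3


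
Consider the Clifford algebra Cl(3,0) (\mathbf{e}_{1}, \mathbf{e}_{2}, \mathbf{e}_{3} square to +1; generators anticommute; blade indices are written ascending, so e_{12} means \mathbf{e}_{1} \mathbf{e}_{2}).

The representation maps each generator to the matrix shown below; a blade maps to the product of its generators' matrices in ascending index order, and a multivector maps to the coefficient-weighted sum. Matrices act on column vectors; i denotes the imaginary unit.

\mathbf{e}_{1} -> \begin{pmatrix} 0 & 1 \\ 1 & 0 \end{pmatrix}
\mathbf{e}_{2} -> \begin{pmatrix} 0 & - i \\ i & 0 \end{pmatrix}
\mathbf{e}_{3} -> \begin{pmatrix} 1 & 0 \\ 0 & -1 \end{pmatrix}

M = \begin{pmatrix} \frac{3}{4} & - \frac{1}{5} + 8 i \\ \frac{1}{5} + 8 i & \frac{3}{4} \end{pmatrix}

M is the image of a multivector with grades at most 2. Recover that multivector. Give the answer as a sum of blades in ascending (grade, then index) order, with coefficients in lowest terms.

Method: 1, rho(e_{1}), rho(e_{2}), rho(e_{3}) form a trace-orthogonal basis of the 2x2 complex matrices (tr(X Y) = 2 if X = Y, else 0), so M = m0*1 + m1*rho(e_{1}) + m2*rho(e_{2}) + m3*rho(e_{3}) with m0 = tr(M)/2 = \frac{3}{4}, m1 = tr(M rho(e_{1}))/2 = 8 i, m2 = tr(M rho(e_{2}))/2 = - \frac{i}{5}, m3 = tr(M rho(e_{3}))/2 = 0.
Multiplying table entries, the bivector images are rho(e_{12}) = i*rho(e_{3}), rho(e_{13}) = -i*rho(e_{2}), rho(e_{23}) = i*rho(e_{1}); with real blade coefficients the real parts of m0..m3 are the coefficients of 1, e_{1}, e_{2}, e_{3} and the imaginary parts give the bivectors (e_{23}: Im m1, e_{13}: -Im m2, e_{12}: Im m3).
Answer: \frac{3}{4} + \frac{1}{5} e_{13} + 8 e_{23}


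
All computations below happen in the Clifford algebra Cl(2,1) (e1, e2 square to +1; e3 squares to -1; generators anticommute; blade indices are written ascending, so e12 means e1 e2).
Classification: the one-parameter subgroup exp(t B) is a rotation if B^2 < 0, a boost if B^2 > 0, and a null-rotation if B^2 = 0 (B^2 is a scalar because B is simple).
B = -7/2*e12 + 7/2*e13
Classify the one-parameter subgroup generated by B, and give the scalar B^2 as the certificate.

B^2 term by term: the squares give (-7/2)^2*(e12)^2 + (7/2)^2*(e13)^2 = 49/4*(-1) + 49/4*(+1) = 0 (each basis 2-blade squares to minus the product of its generators' squares); cross terms between blades sharing an index anticommute and cancel. So B^2 = 0.
Answer: null-rotation, certificate B^2 = 0. Note: conjugating B changes its blade decomposition but never the scalar B^2 = 0, whose sign settles the classification.


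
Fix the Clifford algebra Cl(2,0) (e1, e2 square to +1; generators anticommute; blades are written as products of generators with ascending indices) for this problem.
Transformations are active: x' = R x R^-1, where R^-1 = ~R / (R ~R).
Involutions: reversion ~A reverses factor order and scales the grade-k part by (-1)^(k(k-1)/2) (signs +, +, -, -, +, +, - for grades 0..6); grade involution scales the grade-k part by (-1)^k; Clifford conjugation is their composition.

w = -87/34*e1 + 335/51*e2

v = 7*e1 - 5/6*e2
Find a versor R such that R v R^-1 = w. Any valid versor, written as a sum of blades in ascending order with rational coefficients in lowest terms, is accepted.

R = v + w = 151/34*e1 + 195/34*e2 works: the equal norms (1789/36) guarantee its sandwich swaps v into w.
Answer: 151/34*e1 + 195/34*e2


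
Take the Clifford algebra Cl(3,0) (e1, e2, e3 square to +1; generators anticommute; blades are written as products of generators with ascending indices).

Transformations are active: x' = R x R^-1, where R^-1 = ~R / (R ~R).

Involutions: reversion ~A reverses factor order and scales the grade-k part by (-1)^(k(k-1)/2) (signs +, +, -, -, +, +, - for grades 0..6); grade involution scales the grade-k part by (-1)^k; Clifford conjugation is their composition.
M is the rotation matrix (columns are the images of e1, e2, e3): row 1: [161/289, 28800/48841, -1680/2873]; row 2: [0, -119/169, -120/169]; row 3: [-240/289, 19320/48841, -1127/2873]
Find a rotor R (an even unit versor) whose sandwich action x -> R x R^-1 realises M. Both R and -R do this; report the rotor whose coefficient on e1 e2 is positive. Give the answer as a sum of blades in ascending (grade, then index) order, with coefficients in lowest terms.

Method: write R = a + b12*e1 e2 + b13*e1 e3 + b23*e2 e3 with a^2 + b12^2 + b13^2 + b23^2 = 1 (so R^-1 = ~R). Expanding the columns R e_j ~R gives tr M = 4a^2 - 1 and, from the antisymmetric part, M21 - M12 = -4a*b12, M13 - M31 = 4a*b13, M32 - M23 = -4a*b23.
Here tr M = -26341/48841, so a^2 = (1 + tr M)/4 = 5625/48841 and a = ±75/221. Taking a = 75/221: M21 - M12 = -28800/48841, M13 - M31 = 12000/48841, M32 - M23 = 54000/48841, giving b12 = 96/221, b13 = 40/221, b23 = -180/221, i.e. R = 75/221 + 96/221*e1 e2 + 40/221*e1 e3 - 180/221*e2 e3.
Its e1 e2 coefficient is already positive.
Answer: 75/221 + 96/221*e1 e2 + 40/221*e1 e3 - 180/221*e2 e3. Why the constraint matters: R and -R act identically through the sandwich — M has trace -26341/48841 either way — so only the sign condition on e1 e2 picks one of the two preimages.
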